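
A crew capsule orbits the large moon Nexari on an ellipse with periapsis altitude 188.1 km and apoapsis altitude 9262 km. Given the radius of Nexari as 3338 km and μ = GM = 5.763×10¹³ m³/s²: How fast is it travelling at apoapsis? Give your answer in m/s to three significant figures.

r_p = 3338 + 188.1 = 3526.1 km = 3.5261×10⁶ m.
r_a = 3338 + 9262 = 12600 km = 1.2600×10⁷ m.
Semi-major axis a = (r_p + r_a)/2 = 8063.1 km = 8.063×10⁶ m.
Vis-viva: v² = μ(2/r − 1/a) = 5.763×10¹³ × (1.587×10⁻⁷ − 1.240×10⁻⁷) = 2.000×10⁶ m²/s².
v = 1414 m/s.

v ≈ 1410 m/s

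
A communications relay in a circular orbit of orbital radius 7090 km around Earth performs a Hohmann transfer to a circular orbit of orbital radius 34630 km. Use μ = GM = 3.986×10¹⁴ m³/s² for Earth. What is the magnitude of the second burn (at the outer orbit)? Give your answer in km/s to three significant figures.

r₁ = 7090 km = 7.090×10⁶ m.
r₂ = 34630 km = 3.463×10⁷ m.
Transfer ellipse a_t = (r₁ + r₂)/2 = 2.086×10⁷ m.
At r₁: circular v_c1 = √(μ/r₁) = 7498 m/s; transfer-perigee v_p = √[μ(2/r₁ − 1/a_t)] = 9661 m/s.
At r₂: circular v_c2 = √(μ/r₂) = 3393 m/s; transfer-apogee v_a = √[μ(2/r₂ − 1/a_t)] = 1978 m/s.
Δv₂ = v_c2 − v_a = 1415 m/s.
= 1.415 km/s.

Δv ≈ 1.41 km/s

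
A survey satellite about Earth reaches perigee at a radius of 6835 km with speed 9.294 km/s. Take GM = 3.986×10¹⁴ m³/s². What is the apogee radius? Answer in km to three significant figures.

apogee radius ≈ 19500 km

r_p = 6.835×10⁶ m.
Specific energy ε = v²/2 − μ/r = -1.513×10⁷ J/kg, so a = −μ/(2ε) = 1.317×10⁷ m.
The apsides satisfy r_p + r_a = 2a, so the apogee radius is 2a − r_p = 1.951×10⁷ m = 19513 km.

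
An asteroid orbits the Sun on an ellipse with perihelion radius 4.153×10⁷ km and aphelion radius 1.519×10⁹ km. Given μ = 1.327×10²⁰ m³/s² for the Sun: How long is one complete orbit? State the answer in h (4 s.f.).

T ≈ 104400 h

Semi-major axis a = (r_p + r_a)/2 = (4.1530×10⁷ + 1.5190×10⁹)/2 = 7.8026×10⁸ km = 7.803×10¹¹ m.
By Kepler's third law T = 2π√(a³/μ) = 2π × 5.983×10⁷ = 3.759×10⁸ s.
= 1.044×10⁵ h.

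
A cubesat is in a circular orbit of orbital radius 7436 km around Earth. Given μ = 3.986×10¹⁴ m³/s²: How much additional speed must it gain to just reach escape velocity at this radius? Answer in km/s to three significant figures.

r = 7436 km = 7.436×10⁶ m.
Circular speed v_c = √(μ/r) = 7321 m/s.
Escape speed v_esc = √(2μ/r) = √2 × v_c = 10350 m/s.
Δv = v_esc − v_c = 3033 m/s = 3.033 km/s.

Δv ≈ 3.03 km/s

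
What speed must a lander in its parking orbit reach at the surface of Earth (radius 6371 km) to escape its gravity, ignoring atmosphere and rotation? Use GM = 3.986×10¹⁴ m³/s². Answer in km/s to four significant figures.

r = R = 6.371×10⁶ m.
Escape speed v_esc = √(2μ/r) = √(2 × 3.986×10¹⁴ / 6.371×10⁶) = √(1.251×10⁸) = 11190 m/s.
= 11.19 km/s.

v_esc ≈ 11.19 km/s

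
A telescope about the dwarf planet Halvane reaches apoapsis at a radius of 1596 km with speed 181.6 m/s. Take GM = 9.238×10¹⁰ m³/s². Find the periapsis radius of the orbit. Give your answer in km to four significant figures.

r_a = 1.596×10⁶ m.
Specific energy ε = v²/2 − μ/r = -4.139×10⁴ J/kg, so a = −μ/(2ε) = 1.116×10⁶ m.
The apsides satisfy r_p + r_a = 2a, so the periapsis radius is 2a − r_a = 6.358×10⁵ m = 635.78 km.

periapsis radius ≈ 635.8 km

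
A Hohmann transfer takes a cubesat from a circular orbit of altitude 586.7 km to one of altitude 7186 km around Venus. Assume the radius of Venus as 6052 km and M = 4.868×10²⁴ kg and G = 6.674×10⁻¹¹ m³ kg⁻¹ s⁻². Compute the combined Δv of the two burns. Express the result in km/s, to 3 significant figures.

μ = GM = 6.674×10⁻¹¹ × 4.868×10²⁴ = 3.249×10¹⁴ m³/s².
r₁ = 6052 + 586.7 = 6638.7 km = 6.6387×10⁶ m.
r₂ = 6052 + 7186 = 13238 km = 1.3238×10⁷ m.
Transfer ellipse a_t = (r₁ + r₂)/2 = 9.938×10⁶ m.
At r₁: circular v_c1 = √(μ/r₁) = 6996 m/s; transfer-periapsis v_p = √[μ(2/r₁ − 1/a_t)] = 8074 m/s.
Δv₁ = v_p − v_c1 = 1078 m/s.
At r₂: circular v_c2 = √(μ/r₂) = 4954 m/s; transfer-apoapsis v_a = √[μ(2/r₂ − 1/a_t)] = 4049 m/s.
Δv₂ = v_c2 − v_a = 905.1 m/s.
Total Δv = Δv₁ + Δv₂ = 1983 m/s = 1.983 km/s.

Δv_total ≈ 1.98 km/s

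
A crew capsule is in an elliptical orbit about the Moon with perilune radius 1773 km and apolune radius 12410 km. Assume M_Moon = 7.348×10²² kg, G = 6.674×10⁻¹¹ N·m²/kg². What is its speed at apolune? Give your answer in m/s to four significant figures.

v ≈ 314.3 m/s

μ = GM = 6.674×10⁻¹¹ × 7.348×10²² = 4.904×10¹² m³/s².
Semi-major axis a = (r_p + r_a)/2 = 7091.5 km = 7.092×10⁶ m.
Vis-viva: v² = μ(2/r − 1/a) = 4.904×10¹² × (1.612×10⁻⁷ − 1.410×10⁻⁷) = 9.880×10⁴ m²/s².
v = 314.3 m/s.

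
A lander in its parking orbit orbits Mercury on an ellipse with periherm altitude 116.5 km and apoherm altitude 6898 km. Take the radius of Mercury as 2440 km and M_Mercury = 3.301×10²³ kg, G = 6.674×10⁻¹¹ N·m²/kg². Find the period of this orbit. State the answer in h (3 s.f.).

T ≈ 5.39 h

μ = GM = 6.674×10⁻¹¹ × 3.301×10²³ = 2.203×10¹³ m³/s².
r_p = 2440 + 116.5 = 2556.5 km = 2.5565×10⁶ m.
r_a = 2440 + 6898 = 9338.0 km = 9.3380×10⁶ m.
Semi-major axis a = (r_p + r_a)/2 = (2556.5 + 9338.0)/2 = 5947.2 km = 5.947×10⁶ m.
By Kepler's third law T = 2π√(a³/μ) = 2π × 3.090×10³ = 1.942×10⁴ s.
= 5.393 h.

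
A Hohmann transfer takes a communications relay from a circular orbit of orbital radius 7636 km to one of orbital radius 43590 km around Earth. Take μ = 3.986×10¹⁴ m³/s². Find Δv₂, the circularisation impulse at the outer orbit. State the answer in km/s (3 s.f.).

Δv ≈ 1.37 km/s

r₁ = 7636 km = 7.636×10⁶ m.
r₂ = 43590 km = 4.359×10⁷ m.
Transfer ellipse a_t = (r₁ + r₂)/2 = 2.561×10⁷ m.
At r₁: circular v_c1 = √(μ/r₁) = 7225 m/s; transfer-perigee v_p = √[μ(2/r₁ − 1/a_t)] = 9425 m/s.
At r₂: circular v_c2 = √(μ/r₂) = 3024 m/s; transfer-apogee v_a = √[μ(2/r₂ − 1/a_t)] = 1651 m/s.
Δv₂ = v_c2 − v_a = 1373 m/s.
= 1.373 km/s.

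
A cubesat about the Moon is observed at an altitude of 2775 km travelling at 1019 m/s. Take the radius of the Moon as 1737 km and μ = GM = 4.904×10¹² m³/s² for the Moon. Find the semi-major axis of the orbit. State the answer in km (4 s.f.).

r = 1737 + 2775 = 4512.0 km = 4.512×10⁶ m.
Vis-viva rearranged: 1/a = 2/r − v²/μ = 4.433×10⁻⁷ − 2.117×10⁻⁷ = 2.315×10⁻⁷ m⁻¹.
a = 4.319×10⁶ m = 4319.2 km.

a ≈ 4319 km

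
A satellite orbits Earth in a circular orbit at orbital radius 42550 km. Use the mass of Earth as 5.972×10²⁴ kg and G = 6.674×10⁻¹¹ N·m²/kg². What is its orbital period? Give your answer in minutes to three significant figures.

μ = GM = 6.674×10⁻¹¹ × 5.972×10²⁴ = 3.986×10¹⁴ m³/s².
r = 42550 km = 4.255×10⁷ m.
Kepler's third law: T = 2π√(r³/μ) = 2π√((4.255×10⁷)³ / 3.986×10¹⁴).
r³/μ = 1.933×10⁸ s², so T = 2π × 1.390×10⁴ = 8.735×10⁴ s.
Converting: 8.735×10⁴ s ÷ 60.00 = 1456 minutes.

T ≈ 1460 minutes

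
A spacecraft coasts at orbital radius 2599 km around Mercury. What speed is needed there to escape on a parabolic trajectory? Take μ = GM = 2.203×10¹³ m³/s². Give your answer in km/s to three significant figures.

r = 2599 km = 2.599×10⁶ m.
Escape speed v_esc = √(2μ/r) = √(2 × 2.203×10¹³ / 2.599×10⁶) = √(1.695×10⁷) = 4117 m/s.
= 4.117 km/s.

v_esc ≈ 4.12 km/s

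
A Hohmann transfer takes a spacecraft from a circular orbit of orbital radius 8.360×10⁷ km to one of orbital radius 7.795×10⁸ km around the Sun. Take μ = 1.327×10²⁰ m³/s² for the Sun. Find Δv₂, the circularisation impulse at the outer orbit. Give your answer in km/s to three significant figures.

r₁ = 8.360×10⁷ km = 8.360×10¹⁰ m.
r₂ = 7.795×10⁸ km = 7.795×10¹¹ m.
Transfer ellipse a_t = (r₁ + r₂)/2 = 4.316×10¹¹ m.
At r₁: circular v_c1 = √(μ/r₁) = 39840 m/s; transfer-perihelion v_p = √[μ(2/r₁ − 1/a_t)] = 53550 m/s.
At r₂: circular v_c2 = √(μ/r₂) = 13050 m/s; transfer-aphelion v_a = √[μ(2/r₂ − 1/a_t)] = 5743 m/s.
Δv₂ = v_c2 − v_a = 7305 m/s.
= 7.305 km/s.

Δv ≈ 7.30 km/s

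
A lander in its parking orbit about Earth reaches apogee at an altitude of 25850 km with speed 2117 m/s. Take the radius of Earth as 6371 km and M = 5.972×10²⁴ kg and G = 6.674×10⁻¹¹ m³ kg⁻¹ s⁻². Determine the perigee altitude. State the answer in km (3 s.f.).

μ = GM = 6.674×10⁻¹¹ × 5.972×10²⁴ = 3.986×10¹⁴ m³/s².
r_a = 6371 + 25850 = 32221 km = 3.222×10⁷ m.
Specific energy ε = v²/2 − μ/r = -1.013×10⁷ J/kg, so a = −μ/(2ε) = 1.967×10⁷ m.
The apsides satisfy r_p + r_a = 2a, so the perigee radius is 2a − r_a = 7.128×10⁶ m = 7128.2 km.
Perigee altitude = 7128.2 − 6371 = 757.22 km.

perigee altitude ≈ 757 km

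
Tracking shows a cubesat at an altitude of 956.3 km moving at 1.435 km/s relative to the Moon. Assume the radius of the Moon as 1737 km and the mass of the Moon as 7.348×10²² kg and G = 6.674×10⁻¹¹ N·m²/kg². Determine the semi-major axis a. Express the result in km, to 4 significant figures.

a ≈ 3099 km

μ = GM = 6.674×10⁻¹¹ × 7.348×10²² = 4.904×10¹² m³/s².
r = 1737 + 956.3 = 2693.3 km = 2.693×10⁶ m.
Vis-viva rearranged: 1/a = 2/r − v²/μ = 7.426×10⁻⁷ − 4.199×10⁻⁷ = 3.227×10⁻⁷ m⁻¹.
a = 3.099×10⁶ m = 3099.0 km.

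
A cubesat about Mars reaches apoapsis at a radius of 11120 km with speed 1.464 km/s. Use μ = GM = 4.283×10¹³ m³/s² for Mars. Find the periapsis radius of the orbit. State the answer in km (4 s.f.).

periapsis radius ≈ 4287 km

r_a = 1.112×10⁷ m.
Specific energy ε = v²/2 − μ/r = -2.780×10⁶ J/kg, so a = −μ/(2ε) = 7.703×10⁶ m.
The apsides satisfy r_p + r_a = 2a, so the periapsis radius is 2a − r_a = 4.287×10⁶ m = 4286.6 km.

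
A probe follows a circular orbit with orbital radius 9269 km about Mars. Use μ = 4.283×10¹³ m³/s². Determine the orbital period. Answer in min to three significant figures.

T ≈ 452 min

r = 9269 km = 9.269×10⁶ m.
Kepler's third law: T = 2π√(r³/μ) = 2π√((9.269×10⁶)³ / 4.283×10¹³).
r³/μ = 1.859×10⁷ s², so T = 2π × 4.312×10³ = 2.709×10⁴ s.
Converting: 2.709×10⁴ s ÷ 60.00 = 451.5 min.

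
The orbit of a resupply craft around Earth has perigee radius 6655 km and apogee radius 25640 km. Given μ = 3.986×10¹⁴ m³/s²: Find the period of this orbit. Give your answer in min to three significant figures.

T ≈ 340 min

Semi-major axis a = (r_p + r_a)/2 = (6655.0 + 25640)/2 = 16148 km = 1.615×10⁷ m.
By Kepler's third law T = 2π√(a³/μ) = 2π × 3.250×10³ = 2.042×10⁴ s.
= 340.3 min.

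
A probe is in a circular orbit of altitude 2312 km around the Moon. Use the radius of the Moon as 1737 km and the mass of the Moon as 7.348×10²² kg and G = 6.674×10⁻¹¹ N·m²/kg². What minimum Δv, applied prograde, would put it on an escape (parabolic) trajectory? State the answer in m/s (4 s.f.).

μ = GM = 6.674×10⁻¹¹ × 7.348×10²² = 4.904×10¹² m³/s².
r = 1737 + 2312 = 4049.0 km = 4.0490×10⁶ m.
Circular speed v_c = √(μ/r) = 1101 m/s.
Escape speed v_esc = √(2μ/r) = √2 × v_c = 1556 m/s.
Δv = v_esc − v_c = 455.9 m/s.

Δv ≈ 455.9 m/s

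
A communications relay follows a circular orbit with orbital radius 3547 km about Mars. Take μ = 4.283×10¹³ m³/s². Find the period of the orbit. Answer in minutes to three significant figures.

r = 3547 km = 3.547×10⁶ m.
Kepler's third law: T = 2π√(r³/μ) = 2π√((3.547×10⁶)³ / 4.283×10¹³).
r³/μ = 1.042×10⁶ s², so T = 2π × 1.021×10³ = 6.414×10³ s.
Converting: 6.414×10³ s ÷ 60.00 = 106.9 minutes.

T ≈ 107 minutes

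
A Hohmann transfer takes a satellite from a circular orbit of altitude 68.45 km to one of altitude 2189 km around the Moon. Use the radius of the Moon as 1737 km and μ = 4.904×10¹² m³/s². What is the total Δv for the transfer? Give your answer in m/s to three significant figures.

Δv_total ≈ 511 m/s

r₁ = 1737 + 68.45 = 1805.5 km = 1.8054×10⁶ m.
r₂ = 1737 + 2189 = 3926.0 km = 3.9260×10⁶ m.
Transfer ellipse a_t = (r₁ + r₂)/2 = 2.866×10⁶ m.
At r₁: circular v_c1 = √(μ/r₁) = 1648 m/s; transfer-perilune v_p = √[μ(2/r₁ − 1/a_t)] = 1929 m/s.
Δv₁ = v_p − v_c1 = 280.9 m/s.
At r₂: circular v_c2 = √(μ/r₂) = 1118 m/s; transfer-apolune v_a = √[μ(2/r₂ − 1/a_t)] = 887.1 m/s.
Δv₂ = v_c2 − v_a = 230.5 m/s.
Total Δv = Δv₁ + Δv₂ = 511.5 m/s.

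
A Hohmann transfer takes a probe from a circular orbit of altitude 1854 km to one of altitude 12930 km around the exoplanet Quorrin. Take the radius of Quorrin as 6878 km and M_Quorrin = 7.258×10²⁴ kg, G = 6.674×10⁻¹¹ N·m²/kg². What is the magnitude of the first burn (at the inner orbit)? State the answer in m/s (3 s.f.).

μ = GM = 6.674×10⁻¹¹ × 7.258×10²⁴ = 4.844×10¹⁴ m³/s².
r₁ = 6878 + 1854 = 8732.0 km = 8.7320×10⁶ m.
r₂ = 6878 + 12930 = 19808 km = 1.9808×10⁷ m.
Transfer ellipse a_t = (r₁ + r₂)/2 = 1.427×10⁷ m.
At r₁: circular v_c1 = √(μ/r₁) = 7448 m/s; transfer-periapsis v_p = √[μ(2/r₁ − 1/a_t)] = 8775 m/s.
Δv₁ = v_p − v_c1 = 1327 m/s.

Δv ≈ 1330 m/s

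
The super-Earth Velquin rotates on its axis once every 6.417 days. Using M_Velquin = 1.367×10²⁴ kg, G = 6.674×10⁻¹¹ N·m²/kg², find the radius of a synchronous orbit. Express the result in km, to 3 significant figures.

μ = GM = 6.674×10⁻¹¹ × 1.367×10²⁴ = 9.123×10¹³ m³/s².
T = 6.417 days = 5.544×10⁵ s.
A synchronous orbit has period T, so by Kepler's third law a = (μT²/4π²)^(1/3).
μT²/4π² = 9.123×10¹³ × (5.544×10⁵)² / 39.48 = 7.104×10²³ m³.
a = 8.923×10⁷ m = 89227 km.

r_sync ≈ 89200 km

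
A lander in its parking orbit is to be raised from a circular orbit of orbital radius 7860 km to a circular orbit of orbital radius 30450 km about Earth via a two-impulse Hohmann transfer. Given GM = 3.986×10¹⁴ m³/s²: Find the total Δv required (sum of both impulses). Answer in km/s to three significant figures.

r₁ = 7860 km = 7.860×10⁶ m.
r₂ = 30450 km = 3.045×10⁷ m.
Transfer ellipse a_t = (r₁ + r₂)/2 = 1.916×10⁷ m.
At r₁: circular v_c1 = √(μ/r₁) = 7121 m/s; transfer-perigee v_p = √[μ(2/r₁ − 1/a_t)] = 8979 m/s.
Δv₁ = v_p − v_c1 = 1857 m/s.
At r₂: circular v_c2 = √(μ/r₂) = 3618 m/s; transfer-apogee v_a = √[μ(2/r₂ − 1/a_t)] = 2318 m/s.
Δv₂ = v_c2 − v_a = 1300 m/s.
Total Δv = Δv₁ + Δv₂ = 3158 m/s = 3.158 km/s.

Δv_total ≈ 3.16 km/s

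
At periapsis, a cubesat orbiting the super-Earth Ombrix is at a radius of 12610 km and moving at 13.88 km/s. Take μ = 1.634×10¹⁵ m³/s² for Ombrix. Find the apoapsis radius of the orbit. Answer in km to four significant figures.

r_p = 1.261×10⁷ m.
Specific energy ε = v²/2 − μ/r = -3.325×10⁷ J/kg, so a = −μ/(2ε) = 2.457×10⁷ m.
The apsides satisfy r_p + r_a = 2a, so the apoapsis radius is 2a − r_p = 3.653×10⁷ m = 36529 km.

apoapsis radius ≈ 36530 km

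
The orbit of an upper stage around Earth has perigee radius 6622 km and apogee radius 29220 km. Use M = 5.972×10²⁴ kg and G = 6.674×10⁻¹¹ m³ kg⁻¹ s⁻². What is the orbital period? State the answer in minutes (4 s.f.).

μ = GM = 6.674×10⁻¹¹ × 5.972×10²⁴ = 3.986×10¹⁴ m³/s².
Semi-major axis a = (r_p + r_a)/2 = (6622.0 + 29220)/2 = 17921 km = 1.792×10⁷ m.
By Kepler's third law T = 2π√(a³/μ) = 2π × 3.800×10³ = 2.388×10⁴ s.
= 397.9 minutes.

T ≈ 397.9 minutes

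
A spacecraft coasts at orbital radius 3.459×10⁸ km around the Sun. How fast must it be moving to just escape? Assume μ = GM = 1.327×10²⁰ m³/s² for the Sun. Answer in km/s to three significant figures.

v_esc ≈ 27.7 km/s

r = 3.459×10⁸ km = 3.459×10¹¹ m.
Escape speed v_esc = √(2μ/r) = √(2 × 1.327×10²⁰ / 3.459×10¹¹) = √(7.673×10⁸) = 27700 m/s.
= 27.70 km/s.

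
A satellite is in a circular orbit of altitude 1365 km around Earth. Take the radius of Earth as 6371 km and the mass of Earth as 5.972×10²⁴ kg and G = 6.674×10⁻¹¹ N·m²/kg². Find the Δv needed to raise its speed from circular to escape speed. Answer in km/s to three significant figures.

Δv ≈ 2.97 km/s

μ = GM = 6.674×10⁻¹¹ × 5.972×10²⁴ = 3.986×10¹⁴ m³/s².
r = 6371 + 1365 = 7736.0 km = 7.7360×10⁶ m.
Circular speed v_c = √(μ/r) = 7178 m/s.
Escape speed v_esc = √(2μ/r) = √2 × v_c = 10150 m/s.
Δv = v_esc − v_c = 2973 m/s = 2.973 km/s.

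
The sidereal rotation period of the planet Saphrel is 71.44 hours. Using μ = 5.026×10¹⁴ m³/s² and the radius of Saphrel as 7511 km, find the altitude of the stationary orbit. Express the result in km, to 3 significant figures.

h_sync ≈ 86900 km

T = 71.44 hours = 2.572×10⁵ s.
A synchronous orbit has period T, so by Kepler's third law a = (μT²/4π²)^(1/3).
μT²/4π² = 5.026×10¹⁴ × (2.572×10⁵)² / 39.48 = 8.421×10²³ m³.
a = 9.443×10⁷ m = 94431 km.
Altitude h = a − R = 94431 − 7511 = 86920 km.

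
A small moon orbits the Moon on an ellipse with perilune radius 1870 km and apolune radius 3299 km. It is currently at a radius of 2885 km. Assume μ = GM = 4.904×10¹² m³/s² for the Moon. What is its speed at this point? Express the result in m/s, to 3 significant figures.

v ≈ 1230 m/s

Semi-major axis a = (r_p + r_a)/2 = 2584.5 km = 2.584×10⁶ m.
Vis-viva: v² = μ(2/r − 1/a) = 4.904×10¹² × (6.932×10⁻⁷ − 3.869×10⁻⁷) = 1.502×10⁶ m²/s².
v = 1226 m/s.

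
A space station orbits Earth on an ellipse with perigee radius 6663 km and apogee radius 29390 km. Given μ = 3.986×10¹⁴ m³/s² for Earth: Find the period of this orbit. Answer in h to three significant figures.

Semi-major axis a = (r_p + r_a)/2 = (6663.0 + 29390)/2 = 18026 km = 1.803×10⁷ m.
By Kepler's third law T = 2π√(a³/μ) = 2π × 3.834×10³ = 2.409×10⁴ s.
= 6.691 h.

T ≈ 6.69 h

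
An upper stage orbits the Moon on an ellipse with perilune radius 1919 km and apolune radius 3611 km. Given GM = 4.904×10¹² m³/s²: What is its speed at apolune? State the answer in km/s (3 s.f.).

Semi-major axis a = (r_p + r_a)/2 = 2765.0 km = 2.765×10⁶ m.
Vis-viva: v² = μ(2/r − 1/a) = 4.904×10¹² × (5.539×10⁻⁷ − 3.617×10⁻⁷) = 9.425×10⁵ m²/s².
v = 970.8 m/s = 0.9708 km/s.

v ≈ 0.971 km/s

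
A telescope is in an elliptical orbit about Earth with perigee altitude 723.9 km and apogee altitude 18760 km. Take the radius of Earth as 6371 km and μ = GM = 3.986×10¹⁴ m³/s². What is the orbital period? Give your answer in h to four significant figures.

r_p = 6371 + 723.9 = 7094.9 km = 7.0949×10⁶ m.
r_a = 6371 + 18760 = 25131 km = 2.5131×10⁷ m.
Semi-major axis a = (r_p + r_a)/2 = (7094.9 + 25131)/2 = 16113 km = 1.611×10⁷ m.
By Kepler's third law T = 2π√(a³/μ) = 2π × 3.240×10³ = 2.036×10⁴ s.
= 5.654 h.

T ≈ 5.654 h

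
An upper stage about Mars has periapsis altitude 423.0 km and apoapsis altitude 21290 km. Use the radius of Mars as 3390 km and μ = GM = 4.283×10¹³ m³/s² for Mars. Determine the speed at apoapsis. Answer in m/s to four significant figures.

v ≈ 681.5 m/s

r_p = 3390 + 423.0 = 3813.0 km = 3.8130×10⁶ m.
r_a = 3390 + 21290 = 24680 km = 2.4680×10⁷ m.
Semi-major axis a = (r_p + r_a)/2 = 14246 km = 1.425×10⁷ m.
Vis-viva: v² = μ(2/r − 1/a) = 4.283×10¹³ × (8.104×10⁻⁸ − 7.019×10⁻⁸) = 4.645×10⁵ m²/s².
v = 681.5 m/s.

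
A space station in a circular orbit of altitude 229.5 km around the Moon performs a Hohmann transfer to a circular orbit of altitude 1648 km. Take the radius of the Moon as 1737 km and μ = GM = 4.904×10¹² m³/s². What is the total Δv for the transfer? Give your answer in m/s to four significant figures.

Δv_total ≈ 368.8 m/s

r₁ = 1737 + 229.5 = 1966.5 km = 1.9665×10⁶ m.
r₂ = 1737 + 1648 = 3385.0 km = 3.3850×10⁶ m.
Transfer ellipse a_t = (r₁ + r₂)/2 = 2.676×10⁶ m.
At r₁: circular v_c1 = √(μ/r₁) = 1579 m/s; transfer-perilune v_p = √[μ(2/r₁ − 1/a_t)] = 1776 m/s.
Δv₁ = v_p − v_c1 = 197.0 m/s.
At r₂: circular v_c2 = √(μ/r₂) = 1204 m/s; transfer-apolune v_a = √[μ(2/r₂ − 1/a_t)] = 1032 m/s.
Δv₂ = v_c2 − v_a = 171.8 m/s.
Total Δv = Δv₁ + Δv₂ = 368.8 m/s.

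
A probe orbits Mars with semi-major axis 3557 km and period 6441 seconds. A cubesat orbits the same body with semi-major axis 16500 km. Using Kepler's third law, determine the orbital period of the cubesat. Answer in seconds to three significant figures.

T₂ ≈ 64400 seconds

Kepler's third law: T² ∝ a³, so T₂ = T₁ (a₂/a₁)^(3/2).
a₂/a₁ = 4.639, (a₂/a₁)^(3/2) = 9.991.
T₂ = 6441 × 9.991 = 64350 seconds.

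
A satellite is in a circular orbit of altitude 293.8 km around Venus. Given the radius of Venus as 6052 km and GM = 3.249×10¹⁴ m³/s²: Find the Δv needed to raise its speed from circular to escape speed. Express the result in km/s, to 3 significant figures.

Δv ≈ 2.96 km/s

r = 6052 + 293.8 = 6345.8 km = 6.3458×10⁶ m.
Circular speed v_c = √(μ/r) = 7155 m/s.
Escape speed v_esc = √(2μ/r) = √2 × v_c = 10120 m/s.
Δv = v_esc − v_c = 2964 m/s = 2.964 km/s.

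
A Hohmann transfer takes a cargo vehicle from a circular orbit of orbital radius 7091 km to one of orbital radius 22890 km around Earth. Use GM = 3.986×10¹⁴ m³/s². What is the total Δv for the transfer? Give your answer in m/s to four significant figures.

Δv_total ≈ 3070 m/s

r₁ = 7091 km = 7.091×10⁶ m.
r₂ = 22890 km = 2.289×10⁷ m.
Transfer ellipse a_t = (r₁ + r₂)/2 = 1.499×10⁷ m.
At r₁: circular v_c1 = √(μ/r₁) = 7497 m/s; transfer-perigee v_p = √[μ(2/r₁ − 1/a_t)] = 9265 m/s.
Δv₁ = v_p − v_c1 = 1767 m/s.
At r₂: circular v_c2 = √(μ/r₂) = 4173 m/s; transfer-apogee v_a = √[μ(2/r₂ − 1/a_t)] = 2870 m/s.
Δv₂ = v_c2 − v_a = 1303 m/s.
Total Δv = Δv₁ + Δv₂ = 3070 m/s.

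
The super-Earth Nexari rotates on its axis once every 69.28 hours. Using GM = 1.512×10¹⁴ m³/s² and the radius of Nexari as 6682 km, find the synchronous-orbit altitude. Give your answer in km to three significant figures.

T = 69.28 hours = 2.494×10⁵ s.
A synchronous orbit has period T, so by Kepler's third law a = (μT²/4π²)^(1/3).
μT²/4π² = 1.512×10¹⁴ × (2.494×10⁵)² / 39.48 = 2.382×10²³ m³.
a = 6.199×10⁷ m = 61992 km.
Altitude h = a − R = 61992 − 6682 = 55310 km.

h_sync ≈ 55300 km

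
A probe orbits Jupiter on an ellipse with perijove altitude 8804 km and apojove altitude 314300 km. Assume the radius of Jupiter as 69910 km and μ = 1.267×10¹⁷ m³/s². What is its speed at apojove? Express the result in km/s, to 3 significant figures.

r_p = 69910 + 8804 = 78714 km = 7.8714×10⁷ m.
r_a = 69910 + 314300 = 384210 km = 3.8421×10⁸ m.
Semi-major axis a = (r_p + r_a)/2 = 2.3146×10⁵ km = 2.315×10⁸ m.
Vis-viva: v² = μ(2/r − 1/a) = 1.267×10¹⁷ × (5.205×10⁻⁹ − 4.320×10⁻⁹) = 1.121×10⁸ m²/s².
v = 10590 m/s = 10.59 km/s.

v ≈ 10.6 km/s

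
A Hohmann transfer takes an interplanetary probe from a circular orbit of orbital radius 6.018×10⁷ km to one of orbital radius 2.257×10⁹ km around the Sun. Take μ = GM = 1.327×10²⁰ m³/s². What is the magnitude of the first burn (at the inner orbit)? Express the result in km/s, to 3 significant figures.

Δv ≈ 18.6 km/s

r₁ = 6.018×10⁷ km = 6.018×10¹⁰ m.
r₂ = 2.257×10⁹ km = 2.257×10¹² m.
Transfer ellipse a_t = (r₁ + r₂)/2 = 1.159×10¹² m.
At r₁: circular v_c1 = √(μ/r₁) = 46960 m/s; transfer-perihelion v_p = √[μ(2/r₁ − 1/a_t)] = 65540 m/s.
Δv₁ = v_p − v_c1 = 18580 m/s.
= 18.58 km/s.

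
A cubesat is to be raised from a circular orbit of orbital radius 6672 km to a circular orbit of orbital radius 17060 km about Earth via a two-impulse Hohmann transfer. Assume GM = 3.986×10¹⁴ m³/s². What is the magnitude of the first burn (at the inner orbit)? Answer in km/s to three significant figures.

Δv ≈ 1.54 km/s

r₁ = 6672 km = 6.672×10⁶ m.
r₂ = 17060 km = 1.706×10⁷ m.
Transfer ellipse a_t = (r₁ + r₂)/2 = 1.187×10⁷ m.
At r₁: circular v_c1 = √(μ/r₁) = 7729 m/s; transfer-perigee v_p = √[μ(2/r₁ − 1/a_t)] = 9268 m/s.
Δv₁ = v_p − v_c1 = 1539 m/s.
= 1.539 km/s.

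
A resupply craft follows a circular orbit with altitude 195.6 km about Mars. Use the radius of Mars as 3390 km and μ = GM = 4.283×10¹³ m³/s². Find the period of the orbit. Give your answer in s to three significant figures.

T ≈ 6520 s

r = 3390 + 195.6 = 3585.6 km = 3.5856×10⁶ m.
Kepler's third law: T = 2π√(r³/μ) = 2π√((3.586×10⁶)³ / 4.283×10¹³).
r³/μ = 1.076×10⁶ s², so T = 2π × 1.037×10³ = 6.519×10³ s.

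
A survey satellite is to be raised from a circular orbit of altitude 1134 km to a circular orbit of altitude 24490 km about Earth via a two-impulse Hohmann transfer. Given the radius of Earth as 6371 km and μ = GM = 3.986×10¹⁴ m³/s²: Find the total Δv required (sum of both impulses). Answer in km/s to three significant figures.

r₁ = 6371 + 1134 = 7505.0 km = 7.5050×10⁶ m.
r₂ = 6371 + 24490 = 30861 km = 3.0861×10⁷ m.
Transfer ellipse a_t = (r₁ + r₂)/2 = 1.918×10⁷ m.
At r₁: circular v_c1 = √(μ/r₁) = 7288 m/s; transfer-perigee v_p = √[μ(2/r₁ − 1/a_t)] = 9244 m/s.
Δv₁ = v_p − v_c1 = 1956 m/s.
At r₂: circular v_c2 = √(μ/r₂) = 3594 m/s; transfer-apogee v_a = √[μ(2/r₂ − 1/a_t)] = 2248 m/s.
Δv₂ = v_c2 − v_a = 1346 m/s.
Total Δv = Δv₁ + Δv₂ = 3302 m/s = 3.302 km/s.

Δv_total ≈ 3.30 km/s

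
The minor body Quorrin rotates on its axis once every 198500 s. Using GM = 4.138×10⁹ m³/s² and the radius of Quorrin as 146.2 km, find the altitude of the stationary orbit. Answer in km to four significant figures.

A synchronous orbit has period T, so by Kepler's third law a = (μT²/4π²)^(1/3).
μT²/4π² = 4.138×10⁹ × (1.985×10⁵)² / 39.48 = 4.130×10¹⁸ m³.
a = 1.604×10⁶ m = 1604.4 km.
Altitude h = a − R = 1604.4 − 146.2 = 1458.2 km.

h_sync ≈ 1458 km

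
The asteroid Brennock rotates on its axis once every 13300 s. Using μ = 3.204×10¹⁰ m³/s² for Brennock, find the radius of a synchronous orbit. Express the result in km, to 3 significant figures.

r_sync ≈ 524 km

A synchronous orbit has period T, so by Kepler's third law a = (μT²/4π²)^(1/3).
μT²/4π² = 3.204×10¹⁰ × (1.330×10⁴)² / 39.48 = 1.436×10¹⁷ m³.
a = 5.236×10⁵ m = 523.61 km.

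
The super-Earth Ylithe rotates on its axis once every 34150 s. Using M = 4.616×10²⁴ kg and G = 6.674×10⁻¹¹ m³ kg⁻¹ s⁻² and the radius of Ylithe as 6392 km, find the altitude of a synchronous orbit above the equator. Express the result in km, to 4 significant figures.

μ = GM = 6.674×10⁻¹¹ × 4.616×10²⁴ = 3.081×10¹⁴ m³/s².
A synchronous orbit has period T, so by Kepler's third law a = (μT²/4π²)^(1/3).
μT²/4π² = 3.081×10¹⁴ × (3.415×10⁴)² / 39.48 = 9.101×10²¹ m³.
a = 2.088×10⁷ m = 20878 km.
Altitude h = a − R = 20878 − 6392 = 14486 km.

h_sync ≈ 14490 km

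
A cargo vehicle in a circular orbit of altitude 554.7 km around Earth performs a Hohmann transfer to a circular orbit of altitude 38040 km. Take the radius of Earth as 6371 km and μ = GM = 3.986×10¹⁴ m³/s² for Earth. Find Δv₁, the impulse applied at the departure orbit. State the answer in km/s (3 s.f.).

Δv ≈ 2.39 km/s

r₁ = 6371 + 554.7 = 6925.7 km = 6.9257×10⁶ m.
r₂ = 6371 + 38040 = 44411 km = 4.4411×10⁷ m.
Transfer ellipse a_t = (r₁ + r₂)/2 = 2.567×10⁷ m.
At r₁: circular v_c1 = √(μ/r₁) = 7586 m/s; transfer-perigee v_p = √[μ(2/r₁ − 1/a_t)] = 9979 m/s.
Δv₁ = v_p − v_c1 = 2392 m/s.
= 2.392 km/s.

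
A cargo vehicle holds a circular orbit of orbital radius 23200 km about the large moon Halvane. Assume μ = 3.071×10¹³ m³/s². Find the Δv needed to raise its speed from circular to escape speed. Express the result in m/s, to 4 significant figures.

Δv ≈ 476.6 m/s

r = 23200 km = 2.320×10⁷ m.
Circular speed v_c = √(μ/r) = 1151 m/s.
Escape speed v_esc = √(2μ/r) = √2 × v_c = 1627 m/s.
Δv = v_esc − v_c = 476.6 m/s.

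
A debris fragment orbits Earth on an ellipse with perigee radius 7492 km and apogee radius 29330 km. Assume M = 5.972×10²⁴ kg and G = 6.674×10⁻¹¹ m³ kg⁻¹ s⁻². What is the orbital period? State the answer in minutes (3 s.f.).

μ = GM = 6.674×10⁻¹¹ × 5.972×10²⁴ = 3.986×10¹⁴ m³/s².
Semi-major axis a = (r_p + r_a)/2 = (7492.0 + 29330)/2 = 18411 km = 1.841×10⁷ m.
By Kepler's third law T = 2π√(a³/μ) = 2π × 3.957×10³ = 2.486×10⁴ s.
= 414.4 minutes.

T ≈ 414 minutes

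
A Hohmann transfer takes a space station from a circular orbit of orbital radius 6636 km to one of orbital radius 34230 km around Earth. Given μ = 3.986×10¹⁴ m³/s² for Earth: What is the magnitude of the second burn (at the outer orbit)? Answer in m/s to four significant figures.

Δv ≈ 1468 m/s

r₁ = 6636 km = 6.636×10⁶ m.
r₂ = 34230 km = 3.423×10⁷ m.
Transfer ellipse a_t = (r₁ + r₂)/2 = 2.043×10⁷ m.
At r₁: circular v_c1 = √(μ/r₁) = 7750 m/s; transfer-perigee v_p = √[μ(2/r₁ − 1/a_t)] = 10030 m/s.
At r₂: circular v_c2 = √(μ/r₂) = 3412 m/s; transfer-apogee v_a = √[μ(2/r₂ − 1/a_t)] = 1945 m/s.
Δv₂ = v_c2 − v_a = 1468 m/s.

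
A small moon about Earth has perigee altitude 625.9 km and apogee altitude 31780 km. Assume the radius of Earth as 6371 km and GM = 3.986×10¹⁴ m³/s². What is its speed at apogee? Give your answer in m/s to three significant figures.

v ≈ 1800 m/s

r_p = 6371 + 625.9 = 6996.9 km = 6.9969×10⁶ m.
r_a = 6371 + 31780 = 38151 km = 3.8151×10⁷ m.
Semi-major axis a = (r_p + r_a)/2 = 22574 km = 2.257×10⁷ m.
Vis-viva: v² = μ(2/r − 1/a) = 3.986×10¹⁴ × (5.242×10⁻⁸ − 4.430×10⁻⁸) = 3.238×10⁶ m²/s².
v = 1800 m/s.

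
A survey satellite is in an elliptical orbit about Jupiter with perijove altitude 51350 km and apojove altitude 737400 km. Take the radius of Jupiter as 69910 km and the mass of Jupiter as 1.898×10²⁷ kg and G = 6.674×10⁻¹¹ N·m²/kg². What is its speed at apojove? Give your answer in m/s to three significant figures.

μ = GM = 6.674×10⁻¹¹ × 1.898×10²⁷ = 1.267×10¹⁷ m³/s².
r_p = 69910 + 51350 = 121260 km = 1.2126×10⁸ m.
r_a = 69910 + 737400 = 807310 km = 8.0731×10⁸ m.
Semi-major axis a = (r_p + r_a)/2 = 4.6428×10⁵ km = 4.643×10⁸ m.
Vis-viva: v² = μ(2/r − 1/a) = 1.267×10¹⁷ × (2.477×10⁻⁹ − 2.154×10⁻⁹) = 4.098×10⁷ m²/s².
v = 6402 m/s.

v ≈ 6400 m/s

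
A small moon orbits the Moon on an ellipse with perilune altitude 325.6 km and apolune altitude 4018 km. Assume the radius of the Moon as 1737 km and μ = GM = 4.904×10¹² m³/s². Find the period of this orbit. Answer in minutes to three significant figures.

T ≈ 365 minutes

r_p = 1737 + 325.6 = 2062.6 km = 2.0626×10⁶ m.
r_a = 1737 + 4018 = 5755.0 km = 5.7550×10⁶ m.
Semi-major axis a = (r_p + r_a)/2 = (2062.6 + 5755.0)/2 = 3908.8 km = 3.909×10⁶ m.
By Kepler's third law T = 2π√(a³/μ) = 2π × 3.490×10³ = 2.193×10⁴ s.
= 365.4 minutes.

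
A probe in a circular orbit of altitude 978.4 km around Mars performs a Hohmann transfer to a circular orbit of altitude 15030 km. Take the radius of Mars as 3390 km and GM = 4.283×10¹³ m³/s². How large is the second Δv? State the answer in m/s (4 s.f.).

r₁ = 3390 + 978.4 = 4368.4 km = 4.3684×10⁶ m.
r₂ = 3390 + 15030 = 18420 km = 1.8420×10⁷ m.
Transfer ellipse a_t = (r₁ + r₂)/2 = 1.139×10⁷ m.
At r₁: circular v_c1 = √(μ/r₁) = 3131 m/s; transfer-periapsis v_p = √[μ(2/r₁ − 1/a_t)] = 3981 m/s.
At r₂: circular v_c2 = √(μ/r₂) = 1525 m/s; transfer-apoapsis v_a = √[μ(2/r₂ − 1/a_t)] = 944.2 m/s.
Δv₂ = v_c2 − v_a = 580.7 m/s.

Δv ≈ 580.7 m/s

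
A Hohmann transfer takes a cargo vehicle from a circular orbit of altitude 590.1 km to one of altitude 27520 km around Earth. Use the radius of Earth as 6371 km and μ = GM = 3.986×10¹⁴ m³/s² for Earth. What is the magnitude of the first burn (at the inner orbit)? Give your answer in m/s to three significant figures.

r₁ = 6371 + 590.1 = 6961.1 km = 6.9611×10⁶ m.
r₂ = 6371 + 27520 = 33891 km = 3.3891×10⁷ m.
Transfer ellipse a_t = (r₁ + r₂)/2 = 2.043×10⁷ m.
At r₁: circular v_c1 = √(μ/r₁) = 7567 m/s; transfer-perigee v_p = √[μ(2/r₁ − 1/a_t)] = 9747 m/s.
Δv₁ = v_p − v_c1 = 2180 m/s.

Δv ≈ 2180 m/s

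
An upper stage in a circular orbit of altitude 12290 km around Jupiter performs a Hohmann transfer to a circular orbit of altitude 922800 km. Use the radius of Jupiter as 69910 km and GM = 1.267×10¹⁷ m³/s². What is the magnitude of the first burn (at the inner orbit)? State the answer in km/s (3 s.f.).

Δv ≈ 14.1 km/s

r₁ = 69910 + 12290 = 82200 km = 8.2200×10⁷ m.
r₂ = 69910 + 922800 = 992710 km = 9.9271×10⁸ m.
Transfer ellipse a_t = (r₁ + r₂)/2 = 5.375×10⁸ m.
At r₁: circular v_c1 = √(μ/r₁) = 39260 m/s; transfer-perijove v_p = √[μ(2/r₁ − 1/a_t)] = 53360 m/s.
Δv₁ = v_p − v_c1 = 14100 m/s.
= 14.10 km/s.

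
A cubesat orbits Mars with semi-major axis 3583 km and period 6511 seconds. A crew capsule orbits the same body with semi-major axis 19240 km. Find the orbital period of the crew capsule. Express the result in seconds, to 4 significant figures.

T₂ ≈ 81020 seconds

Kepler's third law: T² ∝ a³, so T₂ = T₁ (a₂/a₁)^(3/2).
a₂/a₁ = 5.370, (a₂/a₁)^(3/2) = 12.44.
T₂ = 6511 × 12.44 = 81020 seconds.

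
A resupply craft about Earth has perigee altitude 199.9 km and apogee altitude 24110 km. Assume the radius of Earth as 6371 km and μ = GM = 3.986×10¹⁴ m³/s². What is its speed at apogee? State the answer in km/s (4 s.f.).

r_p = 6371 + 199.9 = 6570.9 km = 6.5709×10⁶ m.
r_a = 6371 + 24110 = 30481 km = 3.0481×10⁷ m.
Semi-major axis a = (r_p + r_a)/2 = 18526 km = 1.853×10⁷ m.
Vis-viva: v² = μ(2/r − 1/a) = 3.986×10¹⁴ × (6.561×10⁻⁸ − 5.398×10⁻⁸) = 4.638×10⁶ m²/s².
v = 2154 m/s = 2.154 km/s.

v ≈ 2.154 km/s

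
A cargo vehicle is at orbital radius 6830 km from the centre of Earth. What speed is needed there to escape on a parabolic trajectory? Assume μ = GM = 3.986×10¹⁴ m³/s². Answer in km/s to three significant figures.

v_esc ≈ 10.8 km/s

r = 6830 km = 6.830×10⁶ m.
Escape speed v_esc = √(2μ/r) = √(2 × 3.986×10¹⁴ / 6.830×10⁶) = √(1.167×10⁸) = 10800 m/s.
= 10.80 km/s.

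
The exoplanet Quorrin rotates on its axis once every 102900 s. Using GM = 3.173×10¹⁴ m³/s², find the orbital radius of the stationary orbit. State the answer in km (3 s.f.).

A synchronous orbit has period T, so by Kepler's third law a = (μT²/4π²)^(1/3).
μT²/4π² = 3.173×10¹⁴ × (1.029×10⁵)² / 39.48 = 8.510×10²² m³.
a = 4.399×10⁷ m = 43986 km.

r_sync ≈ 44000 km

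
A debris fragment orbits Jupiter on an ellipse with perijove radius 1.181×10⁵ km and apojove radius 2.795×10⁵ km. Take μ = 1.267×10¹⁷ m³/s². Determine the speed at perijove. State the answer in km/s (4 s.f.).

Semi-major axis a = (r_p + r_a)/2 = 1.9880×10⁵ km = 1.988×10⁸ m.
Vis-viva: v² = μ(2/r − 1/a) = 1.267×10¹⁷ × (1.693×10⁻⁸ − 5.030×10⁻⁹) = 1.508×10⁹ m²/s².
v = 38840 m/s = 38.84 km/s.

v ≈ 38.84 km/s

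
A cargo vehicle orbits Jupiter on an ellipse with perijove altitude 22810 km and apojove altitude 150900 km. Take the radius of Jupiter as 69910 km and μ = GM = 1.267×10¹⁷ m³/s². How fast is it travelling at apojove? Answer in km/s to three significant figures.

r_p = 69910 + 22810 = 92720 km = 9.2720×10⁷ m.
r_a = 69910 + 150900 = 220810 km = 2.2081×10⁸ m.
Semi-major axis a = (r_p + r_a)/2 = 1.5676×10⁵ km = 1.568×10⁸ m.
Vis-viva: v² = μ(2/r − 1/a) = 1.267×10¹⁷ × (9.058×10⁻⁹ − 6.379×10⁻⁹) = 3.394×10⁸ m²/s².
v = 18420 m/s = 18.42 km/s.

v ≈ 18.4 km/s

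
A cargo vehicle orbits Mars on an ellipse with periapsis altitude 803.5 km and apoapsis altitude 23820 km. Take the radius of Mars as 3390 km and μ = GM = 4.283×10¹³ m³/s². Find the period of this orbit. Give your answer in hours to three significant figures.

T ≈ 16.6 hours

r_p = 3390 + 803.5 = 4193.5 km = 4.1935×10⁶ m.
r_a = 3390 + 23820 = 27210 km = 2.7210×10⁷ m.
Semi-major axis a = (r_p + r_a)/2 = (4193.5 + 27210)/2 = 15702 km = 1.570×10⁷ m.
By Kepler's third law T = 2π√(a³/μ) = 2π × 9.507×10³ = 5.973×10⁴ s.
= 16.59 hours.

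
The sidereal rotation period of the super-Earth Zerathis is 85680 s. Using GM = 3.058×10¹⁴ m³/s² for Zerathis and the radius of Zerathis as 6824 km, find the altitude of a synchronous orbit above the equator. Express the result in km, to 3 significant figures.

h_sync ≈ 31600 km

A synchronous orbit has period T, so by Kepler's third law a = (μT²/4π²)^(1/3).
μT²/4π² = 3.058×10¹⁴ × (8.568×10⁴)² / 39.48 = 5.686×10²² m³.
a = 3.845×10⁷ m = 38454 km.
Altitude h = a − R = 38454 − 6824 = 31630 km.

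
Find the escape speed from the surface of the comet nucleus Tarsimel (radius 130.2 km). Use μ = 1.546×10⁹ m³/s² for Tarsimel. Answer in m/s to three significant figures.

r = R = 1.302×10⁵ m.
Escape speed v_esc = √(2μ/r) = √(2 × 1.546×10⁹ / 1.302×10⁵) = √(2.375×10⁴) = 154.1 m/s.

v_esc ≈ 154 m/s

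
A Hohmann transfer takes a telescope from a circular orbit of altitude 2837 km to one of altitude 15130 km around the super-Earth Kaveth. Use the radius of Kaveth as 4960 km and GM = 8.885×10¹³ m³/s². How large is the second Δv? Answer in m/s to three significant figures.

Δv ≈ 530 m/s

r₁ = 4960 + 2837 = 7797.0 km = 7.7970×10⁶ m.
r₂ = 4960 + 15130 = 20090 km = 2.0090×10⁷ m.
Transfer ellipse a_t = (r₁ + r₂)/2 = 1.394×10⁷ m.
At r₁: circular v_c1 = √(μ/r₁) = 3376 m/s; transfer-periapsis v_p = √[μ(2/r₁ − 1/a_t)] = 4052 m/s.
At r₂: circular v_c2 = √(μ/r₂) = 2103 m/s; transfer-apoapsis v_a = √[μ(2/r₂ − 1/a_t)] = 1573 m/s.
Δv₂ = v_c2 − v_a = 530.4 m/s.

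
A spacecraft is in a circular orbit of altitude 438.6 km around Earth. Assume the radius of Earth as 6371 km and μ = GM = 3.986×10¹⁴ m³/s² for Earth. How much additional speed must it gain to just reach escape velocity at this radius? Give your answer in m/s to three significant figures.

r = 6371 + 438.6 = 6809.6 km = 6.8096×10⁶ m.
Circular speed v_c = √(μ/r) = 7651 m/s.
Escape speed v_esc = √(2μ/r) = √2 × v_c = 10820 m/s.
Δv = v_esc − v_c = 3169 m/s.

Δv ≈ 3170 m/s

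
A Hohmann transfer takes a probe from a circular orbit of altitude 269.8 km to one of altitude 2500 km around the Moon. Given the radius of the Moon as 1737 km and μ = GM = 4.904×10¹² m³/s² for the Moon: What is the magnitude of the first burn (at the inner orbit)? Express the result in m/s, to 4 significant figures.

Δv ≈ 257.9 m/s

r₁ = 1737 + 269.8 = 2006.8 km = 2.0068×10⁶ m.
r₂ = 1737 + 2500 = 4237.0 km = 4.2370×10⁶ m.
Transfer ellipse a_t = (r₁ + r₂)/2 = 3.122×10⁶ m.
At r₁: circular v_c1 = √(μ/r₁) = 1563 m/s; transfer-perilune v_p = √[μ(2/r₁ − 1/a_t)] = 1821 m/s.
Δv₁ = v_p − v_c1 = 257.9 m/s.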